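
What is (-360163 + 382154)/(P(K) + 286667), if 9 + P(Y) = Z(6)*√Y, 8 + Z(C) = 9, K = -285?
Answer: 6303896078/82172809249 - 21991*I*√285/82172809249 ≈ 0.076715 - 4.5179e-6*I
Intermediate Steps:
Z(C) = 1 (Z(C) = -8 + 9 = 1)
P(Y) = -9 + √Y (P(Y) = -9 + 1*√Y = -9 + √Y)
(-360163 + 382154)/(P(K) + 286667) = (-360163 + 382154)/((-9 + √(-285)) + 286667) = 21991/((-9 + I*√285) + 286667) = 21991/(286658 + I*√285)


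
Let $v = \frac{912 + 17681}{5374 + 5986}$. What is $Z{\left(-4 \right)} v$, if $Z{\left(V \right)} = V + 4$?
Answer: $0$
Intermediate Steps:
$Z{\left(V \right)} = 4 + V$
$v = \frac{18593}{11360} \approx 1.6367$
$Z{\left(-4 \right)} v = \left(4 - 4\right) \frac{18593}{11360} = 0 \cdot \frac{18593}{11360} = 0$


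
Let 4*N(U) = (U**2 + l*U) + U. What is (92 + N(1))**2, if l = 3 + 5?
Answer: 35721/4 ≈ 8930.3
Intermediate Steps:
l = 8
N(U) = U**2/4 + 9*U/4 (N(U) = ((U**2 + 8*U) + U)/4 = (U**2 + 9*U)/4 = U**2/4 + 9*U/4)
(92 + N(1))**2 = (92 + (1/4)*1*(9 + 1))**2 = (92 + (1/4)*1*10)**2 = (92 + 5/2)**2 = (189/2)**2 = 35721/4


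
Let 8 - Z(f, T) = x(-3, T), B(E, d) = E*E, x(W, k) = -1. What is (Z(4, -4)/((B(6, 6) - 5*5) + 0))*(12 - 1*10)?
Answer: 18/11 ≈ 1.6364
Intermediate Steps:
B(E, d) = E²
Z(f, T) = 9 (Z(f, T) = 8 - 1*(-1) = 8 + 1 = 9)
(Z(4, -4)/((B(6, 6) - 5*5) + 0))*(12 - 1*10) = (9/((6² - 5*5) + 0))*(12 - 1*10) = (9/((36 - 25) + 0))*(12 - 10) = (9/(11 + 0))*2 = (9/11)*2 = 18/11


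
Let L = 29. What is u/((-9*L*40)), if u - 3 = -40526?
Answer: 40523/10440 ≈ 3.8815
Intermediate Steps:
u = -40523 (u = 3 - 40526 = -40523)
u/((-9*L*40)) = -40523/(-9*29*40) = -40523/((-261*40)) = -40523/(-10440) = -40523*(-1/10440) = 40523/10440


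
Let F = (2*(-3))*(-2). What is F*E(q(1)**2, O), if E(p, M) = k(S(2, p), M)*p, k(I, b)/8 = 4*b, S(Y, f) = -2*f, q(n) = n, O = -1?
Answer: -384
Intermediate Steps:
k(I, b) = 32*b (k(I, b) = 8*(4*b) = 32*b)
E(p, M) = 32*M*p (E(p, M) = (32*M)*p = 32*M*p)
F = 12 (F = -6*(-2) = 12)
F*E(q(1)**2, O) = 12*(32*(-1)*1**2) = 12*(32*(-1)*1) = 12*(-32) = -384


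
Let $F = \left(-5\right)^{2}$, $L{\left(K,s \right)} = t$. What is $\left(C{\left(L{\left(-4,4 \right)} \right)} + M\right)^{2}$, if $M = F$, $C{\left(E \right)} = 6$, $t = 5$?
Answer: $961$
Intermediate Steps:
$L{\left(K,s \right)} = 5$
$F = 25$
$M = 25$
$\left(C{\left(L{\left(-4,4 \right)} \right)} + M\right)^{2} = \left(6 + 25\right)^{2} = 31^{2} = 961$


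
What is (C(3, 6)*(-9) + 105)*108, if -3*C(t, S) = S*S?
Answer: 23004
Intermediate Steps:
C(t, S) = -S**2/3 (C(t, S) = -S*S/3 = -S**2/3)
(C(3, 6)*(-9) + 105)*108 = (-1/3*6**2*(-9) + 105)*108 = (-1/3*36*(-9) + 105)*108 = (-12*(-9) + 105)*108 = (108 + 105)*108 = 213*108 = 23004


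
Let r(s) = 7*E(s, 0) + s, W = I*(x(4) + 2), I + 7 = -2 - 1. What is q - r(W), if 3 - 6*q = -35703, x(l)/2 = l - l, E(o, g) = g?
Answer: 5971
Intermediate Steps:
I = -10 (I = -7 + (-2 - 1) = -7 - 3 = -10)
x(l) = 0 (x(l) = 2*(l - l) = 2*0 = 0)
q = 5951 (q = 1/2 - 1/6*(-35703) = 1/2 + 11901/2 = 5951)
W = -20 (W = -10*(0 + 2) = -10*2 = -20)
r(s) = s (r(s) = 7*0 + s = 0 + s = s)
q - r(W) = 5951 - 1*(-20) = 5951 + 20 = 5971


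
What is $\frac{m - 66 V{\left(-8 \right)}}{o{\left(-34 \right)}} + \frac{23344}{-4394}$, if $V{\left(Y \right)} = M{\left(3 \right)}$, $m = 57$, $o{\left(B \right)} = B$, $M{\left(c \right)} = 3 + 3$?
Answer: $\frac{347935}{74698} \approx 4.6579$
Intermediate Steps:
$M{\left(c \right)} = 6$
$V{\left(Y \right)} = 6$
$\frac{m - 66 V{\left(-8 \right)}}{o{\left(-34 \right)}} + \frac{23344}{-4394} = \frac{57 - 396}{-34} + \frac{23344}{-4394} = \left(57 - 396\right) \left(- \frac{1}{34}\right) + 23344 \left(- \frac{1}{4394}\right) = \left(-339\right) \left(- \frac{1}{34}\right) - \frac{11672}{2197} = \frac{339}{34} - \frac{11672}{2197} = \frac{347935}{74698}$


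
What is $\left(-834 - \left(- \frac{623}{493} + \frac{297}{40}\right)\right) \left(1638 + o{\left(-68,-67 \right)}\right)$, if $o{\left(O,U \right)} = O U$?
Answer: $- \frac{51311037157}{9860} \approx -5.204 \cdot 10^{6}$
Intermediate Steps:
$\left(-834 - \left(- \frac{623}{493} + \frac{297}{40}\right)\right) \left(1638 + o{\left(-68,-67 \right)}\right) = \left(-834 - \left(- \frac{623}{493} + \frac{297}{40}\right)\right) \left(1638 - -4556\right) = \left(-834 - \frac{121501}{19720}\right) \left(1638 + 4556\right) = \left(-834 + \left(\frac{623}{493} - \frac{297}{40}\right)\right) 6194 = \left(-834 - \frac{121501}{19720}\right) 6194 = \left(- \frac{16567981}{19720}\right) 6194 = - \frac{51311037157}{9860}$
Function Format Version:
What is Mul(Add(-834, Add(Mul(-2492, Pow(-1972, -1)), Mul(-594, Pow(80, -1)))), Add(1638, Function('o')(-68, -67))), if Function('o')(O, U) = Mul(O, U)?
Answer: Rational(-51311037157, 9860) ≈ -5.2040e+6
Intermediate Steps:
Mul(Add(-834, Add(Mul(-2492, Pow(-1972, -1)), Mul(-594, Pow(80, -1)))), Add(1638, Function('o')(-68, -67))) = Mul(Add(-834, Add(Mul(-2492, Pow(-1972, -1)), Mul(-594, Pow(80, -1)))), Add(1638, Mul(-68, -67))) = Mul(Add(-834, Add(Mul(-2492, Rational(-1, 1972)), Mul(-594, Rational(1, 80)))), Add(1638, 4556)) = Mul(Add(-834, Add(Rational(623, 493), Rational(-297, 40))), 6194) = Mul(Add(-834, Rational(-121501, 19720)), 6194) = Mul(Rational(-16567981, 19720), 6194) = Rational(-51311037157, 9860)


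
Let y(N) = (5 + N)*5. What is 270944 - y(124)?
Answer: 270299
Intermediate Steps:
y(N) = 25 + 5*N
270944 - y(124) = 270944 - (25 + 5*124) = 270944 - (25 + 620) = 270944 - 1*645 = 270944 - 645 = 270299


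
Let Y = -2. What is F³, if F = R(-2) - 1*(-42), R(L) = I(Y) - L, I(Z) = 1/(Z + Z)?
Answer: 5359375/64 ≈ 83740.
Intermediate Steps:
I(Z) = 1/(2*Z)
R(L) = -¼ - L (R(L) = (½)/(-2) - L = (½)*(-½) - L = -¼ - L)
F = 175/4 (F = (-¼ - 1*(-2)) - 1*(-42) = (-¼ + 2) + 42 = 7/4 + 42 = 175/4 ≈ 43.750)
F³ = (175/4)³ = 5359375/64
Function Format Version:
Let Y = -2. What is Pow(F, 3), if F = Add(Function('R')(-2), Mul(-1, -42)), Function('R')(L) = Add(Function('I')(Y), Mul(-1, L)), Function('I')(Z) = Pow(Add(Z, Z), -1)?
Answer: Rational(5359375, 64) ≈ 83740.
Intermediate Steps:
Function('I')(Z) = Mul(Rational(1, 2), Pow(Z, -1)) (Function('I')(Z) = Pow(Mul(2, Z), -1) = Mul(Rational(1, 2), Pow(Z, -1)))
Function('R')(L) = Add(Rational(-1, 4), Mul(-1, L)) (Function('R')(L) = Add(Mul(Rational(1, 2), Pow(-2, -1)), Mul(-1, L)) = Add(Mul(Rational(1, 2), Rational(-1, 2)), Mul(-1, L)) = Add(Rational(-1, 4), Mul(-1, L)))
F = Rational(175, 4) (F = Add(Add(Rational(-1, 4), Mul(-1, -2)), Mul(-1, -42)) = Add(Add(Rational(-1, 4), 2), 42) = Add(Rational(7, 4), 42) = Rational(175, 4) ≈ 43.750)
Pow(F, 3) = Pow(Rational(175, 4), 3) = Rational(5359375, 64)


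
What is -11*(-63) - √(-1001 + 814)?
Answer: 693 - I*√187 ≈ 693.0 - 13.675*I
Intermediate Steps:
-11*(-63) - √(-1001 + 814) = 693 - √(-187) = 693 - I*√187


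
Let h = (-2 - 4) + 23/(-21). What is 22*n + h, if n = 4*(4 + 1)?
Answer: 9091/21 ≈ 432.90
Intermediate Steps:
h = -149/21 (h = -6 + 23*(-1/21) = -6 - 23/21 = -149/21 ≈ -7.0952)
n = 20 (n = 4*5 = 20)
22*n + h = 22*20 - 149/21 = 440 - 149/21 = 9091/21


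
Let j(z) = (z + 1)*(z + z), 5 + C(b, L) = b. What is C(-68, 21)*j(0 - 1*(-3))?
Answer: -1752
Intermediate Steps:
C(b, L) = -5 + b
j(z) = 2*z*(1 + z) (j(z) = (1 + z)*(2*z) = 2*z*(1 + z))
C(-68, 21)*j(0 - 1*(-3)) = (-5 - 68)*(2*(0 - 1*(-3))*(1 + (0 - 1*(-3)))) = -146*(0 + 3)*(1 + (0 + 3)) = -146*3*(1 + 3) = -146*3*4 = -73*24 = -1752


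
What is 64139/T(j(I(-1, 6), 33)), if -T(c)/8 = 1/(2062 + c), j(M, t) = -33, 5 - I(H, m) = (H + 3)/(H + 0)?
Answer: -130138031/8 ≈ -1.6267e+7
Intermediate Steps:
I(H, m) = 5 - (3 + H)/H (I(H, m) = 5 - (H + 3)/(H + 0) = 5 - (3 + H)/H)
T(c) = -8/(2062 + c)
64139/T(j(I(-1, 6), 33)) = 64139/((-8/(2062 - 33))) = 64139/((-8/2029)) = 64139/((-8*1/2029)) = 64139/(-8/2029) = 64139*(-2029/8) = -130138031/8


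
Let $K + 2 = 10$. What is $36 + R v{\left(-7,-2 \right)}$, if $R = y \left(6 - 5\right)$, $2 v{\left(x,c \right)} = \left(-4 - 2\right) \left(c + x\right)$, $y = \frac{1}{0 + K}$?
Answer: $\frac{315}{8} \approx 39.375$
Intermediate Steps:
$K = 8$ ($K = -2 + 10 = 8$)
$y = \frac{1}{8}$ ($y = \frac{1}{0 + 8} = \frac{1}{8} \approx 0.125$)
$v{\left(x,c \right)} = - 3 c - 3 x$ ($v{\left(x,c \right)} = \frac{\left(-4 - 2\right) \left(c + x\right)}{2} = \frac{\left(-6\right) \left(c + x\right)}{2} = \frac{- 6 c - 6 x}{2} = - 3 c - 3 x$)
$R = \frac{1}{8}$ ($R = \frac{6 - 5}{8} = \frac{1}{8} \cdot 1 = \frac{1}{8} \approx 0.125$)
$36 + R v{\left(-7,-2 \right)} = 36 + \frac{\left(-3\right) \left(-2\right) - -21}{8} = 36 + \frac{6 + 21}{8} = 36 + \frac{1}{8} \cdot 27 = 36 + \frac{27}{8} = \frac{315}{8}$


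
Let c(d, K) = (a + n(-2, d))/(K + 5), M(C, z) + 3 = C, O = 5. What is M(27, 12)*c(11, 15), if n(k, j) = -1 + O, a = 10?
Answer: 84/5 ≈ 16.800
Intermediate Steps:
M(C, z) = -3 + C
n(k, j) = 4 (n(k, j) = -1 + 5 = 4)
c(d, K) = 14/(5 + K) (c(d, K) = (10 + 4)/(K + 5) = 14/(5 + K))
M(27, 12)*c(11, 15) = (-3 + 27)*(14/(5 + 15)) = 24*(14/20) = 24*(14*(1/20)) = 24*(7/10) = 84/5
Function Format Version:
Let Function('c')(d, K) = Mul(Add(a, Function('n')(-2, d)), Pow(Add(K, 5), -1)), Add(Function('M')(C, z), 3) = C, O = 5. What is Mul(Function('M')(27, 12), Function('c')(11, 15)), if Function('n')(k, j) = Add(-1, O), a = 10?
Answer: Rational(84, 5) ≈ 16.800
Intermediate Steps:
Function('M')(C, z) = Add(-3, C)
Function('n')(k, j) = 4 (Function('n')(k, j) = Add(-1, 5) = 4)
Function('c')(d, K) = Mul(14, Pow(Add(5, K), -1)) (Function('c')(d, K) = Mul(Add(10, 4), Pow(Add(K, 5), -1)) = Mul(14, Pow(Add(5, K), -1)))
Mul(Function('M')(27, 12), Function('c')(11, 15)) = Mul(Add(-3, 27), Mul(14, Pow(Add(5, 15), -1))) = Mul(24, Mul(14, Pow(20, -1))) = Mul(24, Mul(14, Rational(1, 20))) = Mul(24, Rational(7, 10)) = Rational(84, 5)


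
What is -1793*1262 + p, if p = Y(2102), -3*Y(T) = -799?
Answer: -6787499/3 ≈ -2.2625e+6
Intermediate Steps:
Y(T) = 799/3 (Y(T) = -⅓*(-799) = 799/3)
p = 799/3 ≈ 266.33
-1793*1262 + p = -1793*1262 + 799/3 = -2262766 + 799/3 = -6787499/3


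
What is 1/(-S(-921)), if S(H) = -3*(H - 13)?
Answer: -1/2802 ≈ -0.00035689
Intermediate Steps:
S(H) = 39 - 3*H (S(H) = -3*(-13 + H) = 39 - 3*H)
1/(-S(-921)) = 1/(-(39 - 3*(-921))) = 1/(-(39 + 2763)) = 1/(-1*2802) = 1/(-2802) = -1/2802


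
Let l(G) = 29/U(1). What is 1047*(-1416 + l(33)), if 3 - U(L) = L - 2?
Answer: -5899845/4 ≈ -1.4750e+6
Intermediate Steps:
U(L) = 5 - L (U(L) = 3 - (L - 2) = 3 - (-2 + L) = 3 + (2 - L) = 5 - L)
l(G) = 29/4 (l(G) = 29/(5 - 1*1) = 29/(5 - 1) = 29/4)
1047*(-1416 + l(33)) = 1047*(-1416 + 29/4) = 1047*(-5635/4) = -5899845/4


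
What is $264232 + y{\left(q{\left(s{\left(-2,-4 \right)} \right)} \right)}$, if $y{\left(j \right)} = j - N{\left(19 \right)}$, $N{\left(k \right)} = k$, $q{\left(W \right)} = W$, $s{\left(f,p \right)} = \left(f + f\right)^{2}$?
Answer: $264229$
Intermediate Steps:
$s{\left(f,p \right)} = 4 f^{2}$ ($s{\left(f,p \right)} = \left(2 f\right)^{2} = 4 f^{2}$)
$y{\left(j \right)} = -19 + j$ ($y{\left(j \right)} = j - 19 = -19 + j$)
$264232 + y{\left(q{\left(s{\left(-2,-4 \right)} \right)} \right)} = 264232 - \left(19 - 4 \left(-2\right)^{2}\right) = 264232 + \left(-19 + 4 \cdot 4\right) = 264232 + \left(-19 + 16\right) = 264232 - 3 = 264229$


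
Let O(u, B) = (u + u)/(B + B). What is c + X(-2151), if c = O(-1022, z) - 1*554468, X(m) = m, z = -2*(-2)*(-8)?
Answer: -8905393/16 ≈ -5.5659e+5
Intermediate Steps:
z = -32 (z = 4*(-8) = -32)
O(u, B) = u/B (O(u, B) = (2*u)/((2*B)) = (2*u)*(1/(2*B)) = u/B)
c = -8870977/16 (c = -1022/(-32) - 1*554468 = -1022*(-1/32) - 554468 = 511/16 - 554468 = -8870977/16 ≈ -5.5444e+5)
c + X(-2151) = -8870977/16 - 2151 = -8905393/16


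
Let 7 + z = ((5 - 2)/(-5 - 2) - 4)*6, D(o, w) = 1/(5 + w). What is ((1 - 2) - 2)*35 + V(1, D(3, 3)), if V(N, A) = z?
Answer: -970/7 ≈ -138.57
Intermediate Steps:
z = -235/7 (z = -7 + ((5 - 2)/(-5 - 2) - 4)*6 = -7 + (3/(-7) - 4)*6 = -7 + (3*(-1/7) - 4)*6 = -7 + (-3/7 - 4)*6 = -7 - 31/7*6 = -7 - 186/7 = -235/7 ≈ -33.571)
V(N, A) = -235/7
((1 - 2) - 2)*35 + V(1, D(3, 3)) = ((1 - 2) - 2)*35 - 235/7 = (-1 - 2)*35 - 235/7 = -3*35 - 235/7 = -105 - 235/7 = -970/7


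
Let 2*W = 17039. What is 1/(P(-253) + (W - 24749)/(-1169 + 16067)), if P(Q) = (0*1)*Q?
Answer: -29796/32459 ≈ -0.91796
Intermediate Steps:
W = 17039/2 (W = (1/2)*17039 = 17039/2 ≈ 8519.5)
P(Q) = 0 (P(Q) = 0*Q = 0)
1/(P(-253) + (W - 24749)/(-1169 + 16067)) = 1/(0 + (17039/2 - 24749)/(-1169 + 16067)) = 1/(0 - 32459/2/14898) = 1/(0 - 32459/2*1/14898) = 1/(0 - 32459/29796) = 1/(-32459/29796) = -29796/32459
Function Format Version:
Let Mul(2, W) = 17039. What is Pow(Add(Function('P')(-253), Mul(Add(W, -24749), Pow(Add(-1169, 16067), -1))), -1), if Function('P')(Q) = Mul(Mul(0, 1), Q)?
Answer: Rational(-29796, 32459) ≈ -0.91796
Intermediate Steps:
W = Rational(17039, 2) (W = Mul(Rational(1, 2), 17039) = Rational(17039, 2) ≈ 8519.5)
Function('P')(Q) = 0 (Function('P')(Q) = Mul(0, Q) = 0)
Pow(Add(Function('P')(-253), Mul(Add(W, -24749), Pow(Add(-1169, 16067), -1))), -1) = Pow(Add(0, Mul(Add(Rational(17039, 2), -24749), Pow(Add(-1169, 16067), -1))), -1) = Pow(Add(0, Mul(Rational(-32459, 2), Pow(14898, -1))), -1) = Pow(Add(0, Mul(Rational(-32459, 2), Rational(1, 14898))), -1) = Pow(Add(0, Rational(-32459, 29796)), -1) = Pow(Rational(-32459, 29796), -1) = Rational(-29796, 32459)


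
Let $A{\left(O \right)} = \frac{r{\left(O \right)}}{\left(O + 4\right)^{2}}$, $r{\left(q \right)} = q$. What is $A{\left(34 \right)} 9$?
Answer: $\frac{153}{722} \approx 0.21191$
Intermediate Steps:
$A{\left(O \right)} = \frac{O}{\left(4 + O\right)^{2}}$ ($A{\left(O \right)} = \frac{O}{\left(O + 4\right)^{2}} = \frac{O}{\left(4 + O\right)^{2}}$)
$A{\left(34 \right)} 9 = \frac{34}{\left(4 + 34\right)^{2}} \cdot 9 = \frac{34}{1444} \cdot 9 = 34 \cdot \frac{1}{1444} \cdot 9 = \frac{17}{722} \cdot 9 = \frac{153}{722}$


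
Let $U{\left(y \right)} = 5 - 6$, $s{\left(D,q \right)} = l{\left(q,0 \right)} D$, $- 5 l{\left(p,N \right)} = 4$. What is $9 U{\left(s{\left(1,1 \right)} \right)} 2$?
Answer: $-18$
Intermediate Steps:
$l{\left(p,N \right)} = - \frac{4}{5}$ ($l{\left(p,N \right)} = \left(- \frac{1}{5}\right) 4 = - \frac{4}{5}$)
$s{\left(D,q \right)} = - \frac{4 D}{5}$
$U{\left(y \right)} = -1$ ($U{\left(y \right)} = 5 - 6 = -1$)
$9 U{\left(s{\left(1,1 \right)} \right)} 2 = 9 \left(-1\right) 2 = \left(-9\right) 2 = -18$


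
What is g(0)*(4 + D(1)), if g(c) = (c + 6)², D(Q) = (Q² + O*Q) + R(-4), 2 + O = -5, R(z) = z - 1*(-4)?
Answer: -72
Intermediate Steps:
R(z) = 4 + z (R(z) = z + 4 = 4 + z)
O = -7 (O = -2 - 5 = -7)
D(Q) = Q² - 7*Q (D(Q) = (Q² - 7*Q) + (4 - 4) = (Q² - 7*Q) + 0 = Q² - 7*Q)
g(c) = (6 + c)²
g(0)*(4 + D(1)) = (6 + 0)²*(4 + 1*(-7 + 1)) = 6²*(4 + 1*(-6)) = 36*(4 - 6) = 36*(-2) = -72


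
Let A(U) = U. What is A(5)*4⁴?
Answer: 1280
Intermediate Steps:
A(5)*4⁴ = 5*4⁴ = 5*256 = 1280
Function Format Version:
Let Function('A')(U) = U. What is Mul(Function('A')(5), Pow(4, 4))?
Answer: 1280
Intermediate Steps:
Mul(Function('A')(5), Pow(4, 4)) = Mul(5, Pow(4, 4)) = Mul(5, 256) = 1280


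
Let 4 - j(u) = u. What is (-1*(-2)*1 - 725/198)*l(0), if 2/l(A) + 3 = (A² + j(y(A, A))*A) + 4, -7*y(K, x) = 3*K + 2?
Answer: -329/99 ≈ -3.3232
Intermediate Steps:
y(K, x) = -2/7 - 3*K/7 (y(K, x) = -(3*K + 2)/7 = -(2 + 3*K)/7 = -2/7 - 3*K/7)
j(u) = 4 - u
l(A) = 2/(1 + A² + A*(30/7 + 3*A/7)) (l(A) = 2/(-3 + ((A² + (4 - (-2/7 - 3*A/7))*A) + 4)) = 2/(-3 + ((A² + (4 + (2/7 + 3*A/7))*A) + 4)) = 2/(-3 + ((A² + (30/7 + 3*A/7)*A) + 4)) = 2/(-3 + ((A² + A*(30/7 + 3*A/7)) + 4)) = 2/(-3 + (4 + A² + A*(30/7 + 3*A/7))) = 2/(1 + A² + A*(30/7 + 3*A/7)))
(-1*(-2)*1 - 725/198)*l(0) = (-1*(-2)*1 - 725/198)*(14/(7 + 10*0² + 30*0)) = (2*1 - 725/198)*(14/(7 + 10*0 + 0)) = (2 - 1*725/198)*(14/(7 + 0 + 0)) = (2 - 725/198)*(14/7) = -2303/(99*7) = -329/198*2 = -329/99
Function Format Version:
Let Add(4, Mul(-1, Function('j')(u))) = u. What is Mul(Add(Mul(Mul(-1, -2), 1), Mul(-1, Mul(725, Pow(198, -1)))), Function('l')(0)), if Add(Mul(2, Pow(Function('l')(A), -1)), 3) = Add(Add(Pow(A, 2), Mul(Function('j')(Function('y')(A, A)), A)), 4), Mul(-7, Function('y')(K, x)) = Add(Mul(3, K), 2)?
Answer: Rational(-329, 99) ≈ -3.3232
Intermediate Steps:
Function('y')(K, x) = Add(Rational(-2, 7), Mul(Rational(-3, 7), K)) (Function('y')(K, x) = Mul(Rational(-1, 7), Add(Mul(3, K), 2)) = Mul(Rational(-1, 7), Add(2, Mul(3, K))) = Add(Rational(-2, 7), Mul(Rational(-3, 7), K)))
Function('j')(u) = Add(4, Mul(-1, u))
Function('l')(A) = Mul(2, Pow(Add(1, Pow(A, 2), Mul(A, Add(Rational(30, 7), Mul(Rational(3, 7), A)))), -1)) (Function('l')(A) = Mul(2, Pow(Add(-3, Add(Add(Pow(A, 2), Mul(Add(4, Mul(-1, Add(Rational(-2, 7), Mul(Rational(-3, 7), A)))), A)), 4)), -1)) = Mul(2, Pow(Add(-3, Add(Add(Pow(A, 2), Mul(Add(4, Add(Rational(2, 7), Mul(Rational(3, 7), A))), A)), 4)), -1)) = Mul(2, Pow(Add(-3, Add(Add(Pow(A, 2), Mul(Add(Rational(30, 7), Mul(Rational(3, 7), A)), A)), 4)), -1)) = Mul(2, Pow(Add(-3, Add(Add(Pow(A, 2), Mul(A, Add(Rational(30, 7), Mul(Rational(3, 7), A)))), 4)), -1)) = Mul(2, Pow(Add(-3, Add(4, Pow(A, 2), Mul(A, Add(Rational(30, 7), Mul(Rational(3, 7), A))))), -1)) = Mul(2, Pow(Add(1, Pow(A, 2), Mul(A, Add(Rational(30, 7), Mul(Rational(3, 7), A)))), -1)))
Mul(Add(Mul(Mul(-1, -2), 1), Mul(-1, Mul(725, Pow(198, -1)))), Function('l')(0)) = Mul(Add(Mul(Mul(-1, -2), 1), Mul(-1, Mul(725, Pow(198, -1)))), Mul(14, Pow(Add(7, Mul(10, Pow(0, 2)), Mul(30, 0)), -1))) = Mul(Add(Mul(2, 1), Mul(-1, Mul(725, Rational(1, 198)))), Mul(14, Pow(Add(7, Mul(10, 0), 0), -1))) = Mul(Add(2, Mul(-1, Rational(725, 198))), Mul(14, Pow(Add(7, 0, 0), -1))) = Mul(Add(2, Rational(-725, 198)), Mul(14, Pow(7, -1))) = Mul(Rational(-329, 198), Mul(14, Rational(1, 7))) = Mul(Rational(-329, 198), 2) = Rational(-329, 99)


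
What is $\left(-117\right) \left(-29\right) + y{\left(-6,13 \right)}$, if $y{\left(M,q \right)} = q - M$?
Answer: $3412$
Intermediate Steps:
$\left(-117\right) \left(-29\right) + y{\left(-6,13 \right)} = \left(-117\right) \left(-29\right) + \left(13 - -6\right) = 3393 + \left(13 + 6\right) = 3393 + 19 = 3412$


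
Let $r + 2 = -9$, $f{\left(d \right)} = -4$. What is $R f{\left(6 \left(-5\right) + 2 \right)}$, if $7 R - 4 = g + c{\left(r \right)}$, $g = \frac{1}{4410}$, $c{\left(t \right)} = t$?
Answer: $\frac{61738}{15435} \approx 3.9999$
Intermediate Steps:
$r = -11$ ($r = -2 - 9 = -11$)
$g = \frac{1}{4410} \approx 0.00022676$
$R = - \frac{30869}{30870}$ ($R = \frac{4}{7} + \frac{\frac{1}{4410} - 11}{7} = \frac{4}{7} + \frac{1}{7} \left(- \frac{48509}{4410}\right) = \frac{4}{7} - \frac{48509}{30870} = - \frac{30869}{30870} \approx -0.99997$)
$R f{\left(6 \left(-5\right) + 2 \right)} = \left(- \frac{30869}{30870}\right) \left(-4\right) = \frac{61738}{15435}$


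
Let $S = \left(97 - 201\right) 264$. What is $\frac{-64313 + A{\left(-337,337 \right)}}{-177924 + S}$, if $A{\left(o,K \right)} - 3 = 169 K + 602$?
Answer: $\frac{193}{5868} \approx 0.03289$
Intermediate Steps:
$A{\left(o,K \right)} = 605 + 169 K$ ($A{\left(o,K \right)} = 3 + \left(169 K + 602\right) = 3 + \left(602 + 169 K\right) = 605 + 169 K$)
$S = -27456$ ($S = \left(-104\right) 264 = -27456$)
$\frac{-64313 + A{\left(-337,337 \right)}}{-177924 + S} = \frac{-64313 + \left(605 + 169 \cdot 337\right)}{-177924 - 27456} = \frac{-64313 + \left(605 + 56953\right)}{-205380} = \left(-64313 + 57558\right) \left(- \frac{1}{205380}\right) = \left(-6755\right) \left(- \frac{1}{205380}\right) = \frac{193}{5868}$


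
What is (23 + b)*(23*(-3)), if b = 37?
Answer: -4140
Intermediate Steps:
(23 + b)*(23*(-3)) = (23 + 37)*(23*(-3)) = 60*(-69) = -4140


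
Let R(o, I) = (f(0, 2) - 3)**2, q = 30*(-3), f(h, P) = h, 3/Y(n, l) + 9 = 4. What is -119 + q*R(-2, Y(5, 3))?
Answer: -929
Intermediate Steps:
Y(n, l) = -3/5 (Y(n, l) = 3/(-9 + 4) = 3/(-5) = 3*(-1/5) = -3/5)
q = -90
R(o, I) = 9 (R(o, I) = (0 - 3)**2 = (-3)**2 = 9)
-119 + q*R(-2, Y(5, 3)) = -119 - 90*9 = -119 - 810 = -929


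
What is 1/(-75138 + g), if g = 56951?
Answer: -1/18187 ≈ -5.4984e-5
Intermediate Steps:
1/(-75138 + g) = 1/(-75138 + 56951) = 1/(-18187) = -1/18187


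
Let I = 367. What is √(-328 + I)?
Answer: √39 ≈ 6.2450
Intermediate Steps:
√(-328 + I) = √(-328 + 367) = √39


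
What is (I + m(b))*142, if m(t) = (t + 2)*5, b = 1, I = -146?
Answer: -18602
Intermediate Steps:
m(t) = 10 + 5*t (m(t) = (2 + t)*5 = 10 + 5*t)
(I + m(b))*142 = (-146 + (10 + 5*1))*142 = (-146 + (10 + 5))*142 = (-146 + 15)*142 = -131*142 = -18602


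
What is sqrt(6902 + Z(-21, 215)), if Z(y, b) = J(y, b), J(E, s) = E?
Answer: sqrt(6881) ≈ 82.952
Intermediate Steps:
Z(y, b) = y
sqrt(6902 + Z(-21, 215)) = sqrt(6902 - 21) = sqrt(6881)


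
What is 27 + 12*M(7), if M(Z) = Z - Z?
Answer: 27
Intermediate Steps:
M(Z) = 0
27 + 12*M(7) = 27 + 12*0 = 27 + 0 = 27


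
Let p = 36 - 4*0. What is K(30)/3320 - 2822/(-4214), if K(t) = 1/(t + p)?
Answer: 309180427/461685840 ≈ 0.66968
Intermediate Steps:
p = 36 (p = 36 - 1*0 = 36 + 0 = 36)
K(t) = 1/(36 + t) (K(t) = 1/(t + 36) = 1/(36 + t))
K(30)/3320 - 2822/(-4214) = 1/((36 + 30)*3320) - 2822/(-4214) = (1/3320)/66 - 2822*(-1/4214) = (1/66)*(1/3320) + 1411/2107 = 1/219120 + 1411/2107 = 309180427/461685840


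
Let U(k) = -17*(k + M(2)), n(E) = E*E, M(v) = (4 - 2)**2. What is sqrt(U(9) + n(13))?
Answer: 2*I*sqrt(13) ≈ 7.2111*I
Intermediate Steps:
M(v) = 4 (M(v) = 2**2 = 4)
n(E) = E**2
U(k) = -68 - 17*k (U(k) = -17*(k + 4) = -17*(4 + k) = -68 - 17*k)
sqrt(U(9) + n(13)) = sqrt((-68 - 17*9) + 13**2) = sqrt((-68 - 153) + 169) = sqrt(-221 + 169) = sqrt(-52) = 2*I*sqrt(13)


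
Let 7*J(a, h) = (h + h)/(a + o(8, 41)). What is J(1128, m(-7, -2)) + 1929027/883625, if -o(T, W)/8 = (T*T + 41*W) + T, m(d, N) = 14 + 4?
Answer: 43526328711/19941649000 ≈ 2.1827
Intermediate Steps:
m(d, N) = 18
o(T, W) = -328*W - 8*T - 8*T**2 (o(T, W) = -8*((T*T + 41*W) + T) = -8*((T**2 + 41*W) + T) = -8*(T + T**2 + 41*W) = -328*W - 8*T - 8*T**2)
J(a, h) = 2*h/(7*(-14024 + a)) (J(a, h) = ((h + h)/(a + (-328*41 - 8*8 - 8*8**2)))/7 = ((2*h)/(a + (-13448 - 64 - 8*64)))/7 = ((2*h)/(a + (-13448 - 64 - 512)))/7 = ((2*h)/(a - 14024))/7 = ((2*h)/(-14024 + a))/7 = (2*h/(-14024 + a))/7 = 2*h/(7*(-14024 + a)))
J(1128, m(-7, -2)) + 1929027/883625 = (2/7)*18/(-14024 + 1128) + 1929027/883625 = (2/7)*18/(-12896) + 1929027*(1/883625) = (2/7)*18*(-1/12896) + 1929027/883625 = -9/22568 + 1929027/883625 = 43526328711/19941649000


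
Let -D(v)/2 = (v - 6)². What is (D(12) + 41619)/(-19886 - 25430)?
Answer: -41547/45316 ≈ -0.91683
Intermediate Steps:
D(v) = -2*(-6 + v)² (D(v) = -2*(v - 6)² = -2*(-6 + v)²)
(D(12) + 41619)/(-19886 - 25430) = (-2*(-6 + 12)² + 41619)/(-19886 - 25430) = (-2*6² + 41619)/(-45316) = (-2*36 + 41619)*(-1/45316) = (-72 + 41619)*(-1/45316) = 41547*(-1/45316) = -41547/45316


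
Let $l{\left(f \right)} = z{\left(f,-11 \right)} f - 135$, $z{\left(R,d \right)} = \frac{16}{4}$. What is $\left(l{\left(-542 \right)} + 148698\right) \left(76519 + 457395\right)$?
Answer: $78162340030$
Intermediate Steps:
$z{\left(R,d \right)} = 4$ ($z{\left(R,d \right)} = 16 \cdot \frac{1}{4} = 4$)
$l{\left(f \right)} = -135 + 4 f$ ($l{\left(f \right)} = 4 f - 135 = -135 + 4 f$)
$\left(l{\left(-542 \right)} + 148698\right) \left(76519 + 457395\right) = \left(\left(-135 + 4 \left(-542\right)\right) + 148698\right) \left(76519 + 457395\right) = \left(\left(-135 - 2168\right) + 148698\right) 533914 = \left(-2303 + 148698\right) 533914 = 146395 \cdot 533914 = 78162340030$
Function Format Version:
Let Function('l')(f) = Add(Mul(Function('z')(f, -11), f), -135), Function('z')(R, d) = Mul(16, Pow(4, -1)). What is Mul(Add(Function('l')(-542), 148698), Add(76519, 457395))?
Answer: 78162340030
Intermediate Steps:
Function('z')(R, d) = 4 (Function('z')(R, d) = Mul(16, Rational(1, 4)) = 4)
Function('l')(f) = Add(-135, Mul(4, f)) (Function('l')(f) = Add(Mul(4, f), -135) = Add(-135, Mul(4, f)))
Mul(Add(Function('l')(-542), 148698), Add(76519, 457395)) = Mul(Add(Add(-135, Mul(4, -542)), 148698), Add(76519, 457395)) = Mul(Add(Add(-135, -2168), 148698), 533914) = Mul(Add(-2303, 148698), 533914) = Mul(146395, 533914) = 78162340030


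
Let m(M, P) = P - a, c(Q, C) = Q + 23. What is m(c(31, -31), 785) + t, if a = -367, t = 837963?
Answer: 839115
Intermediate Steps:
c(Q, C) = 23 + Q
m(M, P) = 367 + P (m(M, P) = P - 1*(-367) = P + 367 = 367 + P)
m(c(31, -31), 785) + t = (367 + 785) + 837963 = 1152 + 837963 = 839115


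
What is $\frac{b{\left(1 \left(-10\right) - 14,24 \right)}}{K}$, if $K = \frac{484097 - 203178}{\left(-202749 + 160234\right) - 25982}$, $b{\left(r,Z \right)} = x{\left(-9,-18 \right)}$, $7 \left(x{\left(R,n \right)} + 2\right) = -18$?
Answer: $\frac{2191904}{1966433} \approx 1.1147$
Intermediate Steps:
$x{\left(R,n \right)} = - \frac{32}{7}$ ($x{\left(R,n \right)} = -2 + \frac{1}{7} \left(-18\right) = -2 - \frac{18}{7} = - \frac{32}{7}$)
$b{\left(r,Z \right)} = - \frac{32}{7}$
$K = - \frac{280919}{68497}$ ($K = \frac{280919}{-42515 - 25982} = \frac{280919}{-68497} = 280919 \left(- \frac{1}{68497}\right) = - \frac{280919}{68497} \approx -4.1012$)
$\frac{b{\left(1 \left(-10\right) - 14,24 \right)}}{K} = - \frac{32}{7 \left(- \frac{280919}{68497}\right)} = \left(- \frac{32}{7}\right) \left(- \frac{68497}{280919}\right) = \frac{2191904}{1966433}$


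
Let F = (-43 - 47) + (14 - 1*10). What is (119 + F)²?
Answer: 1089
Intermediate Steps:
F = -86 (F = -90 + (14 - 10) = -90 + 4 = -86)
(119 + F)² = (119 - 86)² = 33² = 1089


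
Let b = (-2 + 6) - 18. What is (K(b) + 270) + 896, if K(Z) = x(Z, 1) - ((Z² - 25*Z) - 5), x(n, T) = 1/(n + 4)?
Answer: 6249/10 ≈ 624.90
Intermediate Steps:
x(n, T) = 1/(4 + n)
b = -14 (b = 4 - 18 = -14)
K(Z) = 5 + 1/(4 + Z) - Z² + 25*Z (K(Z) = 1/(4 + Z) - ((Z² - 25*Z) - 5) = 1/(4 + Z) - (-5 + Z² - 25*Z) = 1/(4 + Z) + (5 - Z² + 25*Z) = 5 + 1/(4 + Z) - Z² + 25*Z)
(K(b) + 270) + 896 = ((1 + (4 - 14)*(5 - 1*(-14)² + 25*(-14)))/(4 - 14) + 270) + 896 = ((1 - 10*(5 - 1*196 - 350))/(-10) + 270) + 896 = (-(1 - 10*(5 - 196 - 350))/10 + 270) + 896 = (-(1 - 10*(-541))/10 + 270) + 896 = (-(1 + 5410)/10 + 270) + 896 = (-⅒*5411 + 270) + 896 = (-5411/10 + 270) + 896 = -2711/10 + 896 = 6249/10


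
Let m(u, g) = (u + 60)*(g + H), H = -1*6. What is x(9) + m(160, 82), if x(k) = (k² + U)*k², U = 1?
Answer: 23362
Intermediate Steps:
H = -6
m(u, g) = (-6 + g)*(60 + u) (m(u, g) = (u + 60)*(g - 6) = (60 + u)*(-6 + g) = (-6 + g)*(60 + u))
x(k) = k²*(1 + k²) (x(k) = (k² + 1)*k² = (1 + k²)*k² = k²*(1 + k²))
x(9) + m(160, 82) = (9² + 9⁴) + (-360 - 6*160 + 60*82 + 82*160) = (81 + 6561) + (-360 - 960 + 4920 + 13120) = 6642 + 16720 = 23362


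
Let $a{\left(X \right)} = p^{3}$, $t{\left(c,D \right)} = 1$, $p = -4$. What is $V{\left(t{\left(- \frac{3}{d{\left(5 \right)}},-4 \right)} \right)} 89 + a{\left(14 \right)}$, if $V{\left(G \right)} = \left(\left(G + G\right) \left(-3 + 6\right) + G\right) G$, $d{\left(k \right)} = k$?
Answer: $559$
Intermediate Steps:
$V{\left(G \right)} = 7 G^{2}$ ($V{\left(G \right)} = \left(2 G 3 + G\right) G = \left(6 G + G\right) G = 7 G G = 7 G^{2}$)
$a{\left(X \right)} = -64$ ($a{\left(X \right)} = \left(-4\right)^{3} = -64$)
$V{\left(t{\left(- \frac{3}{d{\left(5 \right)}},-4 \right)} \right)} 89 + a{\left(14 \right)} = 7 \cdot 1^{2} \cdot 89 - 64 = 7 \cdot 1 \cdot 89 - 64 = 7 \cdot 89 - 64 = 623 - 64 = 559$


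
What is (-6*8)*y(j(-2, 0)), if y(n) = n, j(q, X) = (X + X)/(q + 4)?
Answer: 0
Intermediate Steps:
j(q, X) = 2*X/(4 + q) (j(q, X) = (2*X)/(4 + q) = 2*X/(4 + q))
(-6*8)*y(j(-2, 0)) = (-6*8)*(2*0/(4 - 2)) = -96*0/2 = -48*0 = 0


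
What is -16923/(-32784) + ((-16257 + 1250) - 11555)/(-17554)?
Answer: 194645825/95915056 ≈ 2.0294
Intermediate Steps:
-16923/(-32784) + ((-16257 + 1250) - 11555)/(-17554) = -16923*(-1/32784) + (-15007 - 11555)*(-1/17554) = 5641/10928 - 26562*(-1/17554) = 5641/10928 + 13281/8777 = 194645825/95915056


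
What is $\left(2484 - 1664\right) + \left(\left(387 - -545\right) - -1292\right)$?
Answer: $3044$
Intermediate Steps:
$\left(2484 - 1664\right) + \left(\left(387 - -545\right) - -1292\right) = 820 + \left(\left(387 + 545\right) + 1292\right) = 820 + \left(932 + 1292\right) = 820 + 2224 = 3044$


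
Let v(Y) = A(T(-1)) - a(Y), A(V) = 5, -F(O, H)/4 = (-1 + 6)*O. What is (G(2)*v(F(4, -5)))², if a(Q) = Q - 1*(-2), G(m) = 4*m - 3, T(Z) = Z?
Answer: 172225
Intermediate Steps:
F(O, H) = -20*O (F(O, H) = -4*(-1 + 6)*O = -20*O)
G(m) = -3 + 4*m
a(Q) = 2 + Q (a(Q) = Q + 2 = 2 + Q)
v(Y) = 3 - Y (v(Y) = 5 - (2 + Y) = 5 + (-2 - Y) = 3 - Y)
(G(2)*v(F(4, -5)))² = ((-3 + 4*2)*(3 - (-20)*4))² = ((-3 + 8)*(3 - 1*(-80)))² = (5*(3 + 80))² = (5*83)² = 415² = 172225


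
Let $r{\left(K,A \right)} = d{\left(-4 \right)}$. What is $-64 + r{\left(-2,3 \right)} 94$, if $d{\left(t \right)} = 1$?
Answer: $30$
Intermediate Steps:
$r{\left(K,A \right)} = 1$
$-64 + r{\left(-2,3 \right)} 94 = -64 + 1 \cdot 94 = -64 + 94 = 30$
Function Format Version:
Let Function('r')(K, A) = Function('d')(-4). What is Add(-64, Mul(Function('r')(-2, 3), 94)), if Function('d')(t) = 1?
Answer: 30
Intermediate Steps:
Function('r')(K, A) = 1
Add(-64, Mul(Function('r')(-2, 3), 94)) = Add(-64, Mul(1, 94)) = Add(-64, 94) = 30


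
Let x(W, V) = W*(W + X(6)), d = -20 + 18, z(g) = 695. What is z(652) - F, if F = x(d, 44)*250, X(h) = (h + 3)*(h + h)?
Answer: 53695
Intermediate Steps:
X(h) = 2*h*(3 + h) (X(h) = (3 + h)*(2*h) = 2*h*(3 + h))
d = -2
x(W, V) = W*(108 + W) (x(W, V) = W*(W + 2*6*(3 + 6)) = W*(W + 2*6*9) = W*(W + 108) = W*(108 + W))
F = -53000 (F = -2*(108 - 2)*250 = -2*106*250 = -212*250 = -53000)
z(652) - F = 695 - 1*(-53000) = 695 + 53000 = 53695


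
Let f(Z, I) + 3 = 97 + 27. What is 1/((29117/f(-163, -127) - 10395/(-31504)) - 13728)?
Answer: -31504/424895509 ≈ -7.4145e-5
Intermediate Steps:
f(Z, I) = 121 (f(Z, I) = -3 + (97 + 27) = -3 + 124 = 121)
1/((29117/f(-163, -127) - 10395/(-31504)) - 13728) = 1/((29117/121 - 10395/(-31504)) - 13728) = 1/((29117*(1/121) - 10395*(-1/31504)) - 13728) = 1/((2647/11 + 945/2864) - 13728) = 1/(7591403/31504 - 13728) = 1/(-424895509/31504) = -31504/424895509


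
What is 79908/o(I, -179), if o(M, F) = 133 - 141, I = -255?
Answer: -19977/2 ≈ -9988.5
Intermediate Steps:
o(M, F) = -8
79908/o(I, -179) = 79908/(-8) = 79908*(-⅛) = -19977/2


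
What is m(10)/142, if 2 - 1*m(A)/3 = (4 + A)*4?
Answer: -81/71 ≈ -1.1408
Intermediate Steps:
m(A) = -42 - 12*A (m(A) = 6 - 3*(4 + A)*4 = 6 - 3*(16 + 4*A) = 6 + (-48 - 12*A) = -42 - 12*A)
m(10)/142 = (-42 - 12*10)/142 = (-42 - 120)*(1/142) = -162*1/142 = -81/71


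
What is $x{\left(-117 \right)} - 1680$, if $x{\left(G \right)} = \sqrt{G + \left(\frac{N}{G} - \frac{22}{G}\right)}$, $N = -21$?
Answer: $-1680 + \frac{i \sqrt{177398}}{39} \approx -1680.0 + 10.8 i$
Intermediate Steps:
$x{\left(G \right)} = \sqrt{G - \frac{43}{G}}$
$x{\left(-117 \right)} - 1680 = \sqrt{-117 - \frac{43}{-117}} - 1680 = \sqrt{-117 - - \frac{43}{117}} - 1680 = \sqrt{-117 + \frac{43}{117}} - 1680 = \sqrt{- \frac{13646}{117}} - 1680 = \frac{i \sqrt{177398}}{39} - 1680 = -1680 + \frac{i \sqrt{177398}}{39}$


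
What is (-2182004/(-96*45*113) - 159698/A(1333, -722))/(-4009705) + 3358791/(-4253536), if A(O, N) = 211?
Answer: -364199961543661913/461328452714253600 ≈ -0.78946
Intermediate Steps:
(-2182004/(-96*45*113) - 159698/A(1333, -722))/(-4009705) + 3358791/(-4253536) = (-2182004/(-96*45*113) - 159698/211)/(-4009705) + 3358791/(-4253536) = (-2182004/((-4320*113)) - 159698*1/211)*(-1/4009705) + 3358791*(-1/4253536) = (-2182004/(-488160) - 159698/211)*(-1/4009705) - 3358791/4253536 = (-2182004*(-1/488160) - 159698/211)*(-1/4009705) - 3358791/4253536 = (545501/122040 - 159698/211)*(-1/4009705) - 3358791/4253536 = -19374443209/25750440*(-1/4009705) - 3358791/4253536 = 19374443209/103251668020200 - 3358791/4253536 = -364199961543661913/461328452714253600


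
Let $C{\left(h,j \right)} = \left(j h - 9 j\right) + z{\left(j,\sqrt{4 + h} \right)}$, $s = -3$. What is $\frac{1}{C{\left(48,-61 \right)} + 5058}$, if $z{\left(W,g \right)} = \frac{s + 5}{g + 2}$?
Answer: $\frac{32147}{86119133} - \frac{\sqrt{13}}{86119133} \approx 0.00037324$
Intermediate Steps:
$z{\left(W,g \right)} = \frac{2}{2 + g}$ ($z{\left(W,g \right)} = \frac{-3 + 5}{g + 2} = \frac{2}{2 + g}$)
$C{\left(h,j \right)} = - 9 j + \frac{2}{2 + \sqrt{4 + h}} + h j$ ($C{\left(h,j \right)} = \left(j h - 9 j\right) + \frac{2}{2 + \sqrt{4 + h}} = \left(h j - 9 j\right) + \frac{2}{2 + \sqrt{4 + h}} = \left(- 9 j + h j\right) + \frac{2}{2 + \sqrt{4 + h}} = - 9 j + \frac{2}{2 + \sqrt{4 + h}} + h j$)
$\frac{1}{C{\left(48,-61 \right)} + 5058} = \frac{1}{\frac{2 - 61 \left(-9 + 48\right) \left(2 + \sqrt{4 + 48}\right)}{2 + \sqrt{4 + 48}} + 5058} = \frac{1}{\frac{2 - 2379 \left(2 + \sqrt{52}\right)}{2 + \sqrt{52}} + 5058} = \frac{1}{\frac{2 - 2379 \left(2 + 2 \sqrt{13}\right)}{2 + 2 \sqrt{13}} + 5058} = \frac{1}{\frac{2 - \left(4758 + 4758 \sqrt{13}\right)}{2 + 2 \sqrt{13}} + 5058} = \frac{1}{\frac{-4756 - 4758 \sqrt{13}}{2 + 2 \sqrt{13}} + 5058} = \frac{1}{5058 + \frac{-4756 - 4758 \sqrt{13}}{2 + 2 \sqrt{13}}}$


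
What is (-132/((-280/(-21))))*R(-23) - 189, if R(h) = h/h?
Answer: -1989/10 ≈ -198.90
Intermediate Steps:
R(h) = 1
(-132/((-280/(-21))))*R(-23) - 189 = -132/((-280/(-21)))*1 - 189 = -132/((-280*(-1/21)))*1 - 189 = -132/40/3*1 - 189 = -132*3/40*1 - 189 = -99/10*1 - 189 = -99/10 - 189 = -1989/10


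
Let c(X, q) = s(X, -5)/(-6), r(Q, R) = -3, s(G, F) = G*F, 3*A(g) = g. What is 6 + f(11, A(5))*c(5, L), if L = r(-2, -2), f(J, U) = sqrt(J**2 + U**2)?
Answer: 6 + 25*sqrt(1114)/18 ≈ 52.356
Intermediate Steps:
A(g) = g/3
s(G, F) = F*G
L = -3
c(X, q) = 5*X/6 (c(X, q) = -5*X/(-6) = -5*X*(-1/6) = 5*X/6)
6 + f(11, A(5))*c(5, L) = 6 + sqrt(11**2 + ((1/3)*5)**2)*((5/6)*5) = 6 + sqrt(121 + (5/3)**2)*(25/6) = 6 + sqrt(121 + 25/9)*(25/6) = 6 + sqrt(1114/9)*(25/6) = 6 + (sqrt(1114)/3)*(25/6) = 6 + 25*sqrt(1114)/18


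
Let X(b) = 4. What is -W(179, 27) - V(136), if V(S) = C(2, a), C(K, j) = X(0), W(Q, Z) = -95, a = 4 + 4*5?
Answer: 91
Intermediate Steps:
a = 24 (a = 4 + 20 = 24)
C(K, j) = 4
V(S) = 4
-W(179, 27) - V(136) = -1*(-95) - 1*4 = 95 - 4 = 91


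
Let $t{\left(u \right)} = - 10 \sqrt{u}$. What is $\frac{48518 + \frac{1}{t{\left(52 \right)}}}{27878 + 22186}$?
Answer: $\frac{24259}{25032} - \frac{\sqrt{13}}{13016640} \approx 0.96912$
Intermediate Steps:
$\frac{48518 + \frac{1}{t{\left(52 \right)}}}{27878 + 22186} = \frac{48518 + \frac{1}{\left(-10\right) \sqrt{52}}}{27878 + 22186} = \frac{48518 + \frac{1}{\left(-10\right) 2 \sqrt{13}}}{50064} = \left(48518 + \frac{1}{\left(-20\right) \sqrt{13}}\right) \frac{1}{50064} = \left(48518 - \frac{\sqrt{13}}{260}\right) \frac{1}{50064} = \frac{24259}{25032} - \frac{\sqrt{13}}{13016640}$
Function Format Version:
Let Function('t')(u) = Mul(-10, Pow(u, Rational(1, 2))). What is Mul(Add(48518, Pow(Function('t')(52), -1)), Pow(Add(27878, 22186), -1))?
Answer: Add(Rational(24259, 25032), Mul(Rational(-1, 13016640), Pow(13, Rational(1, 2)))) ≈ 0.96912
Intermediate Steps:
Mul(Add(48518, Pow(Function('t')(52), -1)), Pow(Add(27878, 22186), -1)) = Mul(Add(48518, Pow(Mul(-10, Pow(52, Rational(1, 2))), -1)), Pow(Add(27878, 22186), -1)) = Mul(Add(48518, Pow(Mul(-10, Mul(2, Pow(13, Rational(1, 2)))), -1)), Pow(50064, -1)) = Mul(Add(48518, Pow(Mul(-20, Pow(13, Rational(1, 2))), -1)), Rational(1, 50064)) = Mul(Add(48518, Mul(Rational(-1, 260), Pow(13, Rational(1, 2)))), Rational(1, 50064)) = Add(Rational(24259, 25032), Mul(Rational(-1, 13016640), Pow(13, Rational(1, 2))))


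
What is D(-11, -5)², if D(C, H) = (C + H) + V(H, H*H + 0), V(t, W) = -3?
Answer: 361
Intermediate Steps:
D(C, H) = -3 + C + H (D(C, H) = (C + H) - 3 = -3 + C + H)
D(-11, -5)² = (-3 - 11 - 5)² = (-19)² = 361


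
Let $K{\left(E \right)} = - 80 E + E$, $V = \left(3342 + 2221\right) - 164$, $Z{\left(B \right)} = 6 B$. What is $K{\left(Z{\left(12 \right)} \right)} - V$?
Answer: $-11087$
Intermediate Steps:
$V = 5399$ ($V = 5563 - 164 = 5399$)
$K{\left(E \right)} = - 79 E$
$K{\left(Z{\left(12 \right)} \right)} - V = - 79 \cdot 6 \cdot 12 - 5399 = \left(-79\right) 72 - 5399 = -5688 - 5399 = -11087$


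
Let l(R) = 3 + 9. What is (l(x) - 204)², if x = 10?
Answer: 36864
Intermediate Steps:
l(R) = 12
(l(x) - 204)² = (12 - 204)² = (-192)² = 36864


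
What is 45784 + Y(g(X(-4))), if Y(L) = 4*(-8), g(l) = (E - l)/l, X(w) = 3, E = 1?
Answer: 45752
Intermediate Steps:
g(l) = (1 - l)/l
Y(L) = -32
45784 + Y(g(X(-4))) = 45784 - 32 = 45752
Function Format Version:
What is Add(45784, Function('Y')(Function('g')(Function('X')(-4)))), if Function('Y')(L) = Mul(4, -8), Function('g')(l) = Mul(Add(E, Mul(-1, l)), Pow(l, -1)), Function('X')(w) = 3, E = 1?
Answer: 45752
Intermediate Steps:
Function('g')(l) = Mul(Pow(l, -1), Add(1, Mul(-1, l))) (Function('g')(l) = Mul(Add(1, Mul(-1, l)), Pow(l, -1)) = Mul(Pow(l, -1), Add(1, Mul(-1, l))))
Function('Y')(L) = -32
Add(45784, Function('Y')(Function('g')(Function('X')(-4)))) = Add(45784, -32) = 45752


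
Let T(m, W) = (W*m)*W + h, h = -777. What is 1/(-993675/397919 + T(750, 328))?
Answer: 397919/32106978095262 ≈ 1.2394e-8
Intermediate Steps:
T(m, W) = -777 + m*W² (T(m, W) = (W*m)*W - 777 = m*W² - 777 = -777 + m*W²)
1/(-993675/397919 + T(750, 328)) = 1/(-993675/397919 + (-777 + 750*328²)) = 1/(-993675*1/397919 + (-777 + 750*107584)) = 1/(-993675/397919 + (-777 + 80688000)) = 1/(-993675/397919 + 80687223) = 1/(32106978095262/397919) = 397919/32106978095262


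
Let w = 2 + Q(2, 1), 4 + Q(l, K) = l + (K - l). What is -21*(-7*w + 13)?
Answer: -420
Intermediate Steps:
Q(l, K) = -4 + K (Q(l, K) = -4 + (l + (K - l)) = -4 + K)
w = -1 (w = 2 + (-4 + 1) = 2 - 3 = -1)
-21*(-7*w + 13) = -21*(-7*(-1) + 13) = -21*(7 + 13) = -21*20 = -420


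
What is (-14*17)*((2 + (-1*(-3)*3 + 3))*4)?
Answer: -13328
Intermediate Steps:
(-14*17)*((2 + (-1*(-3)*3 + 3))*4) = -238*(2 + (3*3 + 3))*4 = -238*(2 + (9 + 3))*4 = -238*(2 + 12)*4 = -3332*4 = -238*56 = -13328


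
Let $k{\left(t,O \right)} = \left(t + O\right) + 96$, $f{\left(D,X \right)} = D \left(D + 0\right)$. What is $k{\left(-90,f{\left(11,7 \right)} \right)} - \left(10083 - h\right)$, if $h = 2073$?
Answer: $-7883$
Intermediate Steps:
$f{\left(D,X \right)} = D^{2}$ ($f{\left(D,X \right)} = D D = D^{2}$)
$k{\left(t,O \right)} = 96 + O + t$ ($k{\left(t,O \right)} = \left(O + t\right) + 96 = 96 + O + t$)
$k{\left(-90,f{\left(11,7 \right)} \right)} - \left(10083 - h\right) = \left(96 + 11^{2} - 90\right) - \left(10083 - 2073\right) = \left(96 + 121 - 90\right) - \left(10083 - 2073\right) = 127 - 8010 = -7883$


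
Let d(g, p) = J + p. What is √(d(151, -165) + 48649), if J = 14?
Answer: √48498 ≈ 220.22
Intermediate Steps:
d(g, p) = 14 + p
√(d(151, -165) + 48649) = √((14 - 165) + 48649) = √(-151 + 48649) = √48498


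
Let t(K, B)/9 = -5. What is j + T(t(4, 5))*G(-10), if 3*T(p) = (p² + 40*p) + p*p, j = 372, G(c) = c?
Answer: -7128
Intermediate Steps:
t(K, B) = -45 (t(K, B) = 9*(-5) = -45)
T(p) = 2*p²/3 + 40*p/3 (T(p) = ((p² + 40*p) + p*p)/3 = ((p² + 40*p) + p²)/3 = (2*p² + 40*p)/3 = 2*p²/3 + 40*p/3)
j + T(t(4, 5))*G(-10) = 372 + ((⅔)*(-45)*(20 - 45))*(-10) = 372 + ((⅔)*(-45)*(-25))*(-10) = 372 + 750*(-10) = 372 - 7500 = -7128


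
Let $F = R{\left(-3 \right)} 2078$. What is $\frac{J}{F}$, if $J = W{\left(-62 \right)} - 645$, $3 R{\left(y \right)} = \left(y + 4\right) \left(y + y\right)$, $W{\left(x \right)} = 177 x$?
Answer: $\frac{11619}{4156} \approx 2.7957$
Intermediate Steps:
$R{\left(y \right)} = \frac{2 y \left(4 + y\right)}{3}$ ($R{\left(y \right)} = \frac{\left(y + 4\right) \left(y + y\right)}{3} = \frac{\left(4 + y\right) 2 y}{3} = \frac{2 y \left(4 + y\right)}{3}$)
$J = -11619$ ($J = 177 \left(-62\right) - 645 = -10974 - 645 = -11619$)
$F = -4156$ ($F = \frac{2}{3} \left(-3\right) \left(4 - 3\right) 2078 = \frac{2}{3} \left(-3\right) 1 \cdot 2078 = \left(-2\right) 2078 = -4156$)
$\frac{J}{F} = - \frac{11619}{-4156} = \left(-11619\right) \left(- \frac{1}{4156}\right) = \frac{11619}{4156}$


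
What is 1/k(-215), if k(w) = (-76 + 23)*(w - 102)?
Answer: 1/16801 ≈ 5.9520e-5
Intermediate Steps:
k(w) = 5406 - 53*w (k(w) = -53*(-102 + w) = 5406 - 53*w)
1/k(-215) = 1/(5406 - 53*(-215)) = 1/(5406 + 11395) = 1/16801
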